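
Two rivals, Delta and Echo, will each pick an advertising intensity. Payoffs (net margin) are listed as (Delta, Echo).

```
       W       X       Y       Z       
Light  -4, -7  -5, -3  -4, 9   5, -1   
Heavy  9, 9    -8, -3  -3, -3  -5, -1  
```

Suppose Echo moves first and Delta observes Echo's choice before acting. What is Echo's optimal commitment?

W

Work backward from Delta's decision.
- W: BR = Heavy, leader payoff 9.
- X: BR = Light, leader payoff -3.
- Y: BR = Heavy, leader payoff -3.
- Z: BR = Light, leader payoff -1.
Echo's induced payoffs are 9, -3, -3, -1, so Echo commits to W. Subgame-perfect outcome: (Heavy, W) with payoffs (9, 9).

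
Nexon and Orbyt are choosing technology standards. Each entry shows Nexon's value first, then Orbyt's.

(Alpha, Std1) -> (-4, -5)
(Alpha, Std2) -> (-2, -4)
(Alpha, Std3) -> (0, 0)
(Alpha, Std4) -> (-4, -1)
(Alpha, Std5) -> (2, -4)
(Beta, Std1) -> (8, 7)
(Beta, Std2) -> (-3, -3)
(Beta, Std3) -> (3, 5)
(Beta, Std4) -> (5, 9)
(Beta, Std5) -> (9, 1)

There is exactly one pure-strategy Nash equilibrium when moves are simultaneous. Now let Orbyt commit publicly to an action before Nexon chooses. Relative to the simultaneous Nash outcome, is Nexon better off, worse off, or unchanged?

unchanged

Work backward from Nexon's decision.
- Std1: Nexon compares -4, 8 and picks Beta; Orbyt would get 7.
- Std2: Nexon compares -2, -3 and picks Alpha; Orbyt would get -4.
- Std3: Nexon compares 0, 3 and picks Beta; Orbyt would get 5.
- Std4: Nexon compares -4, 5 and picks Beta; Orbyt would get 9.
- Std5: Nexon compares 2, 9 and picks Beta; Orbyt would get 1.
Maximizing over 7, -4, 5, 9, 1, Orbyt chooses Std4. Subgame-perfect outcome: (Beta, Std4) with payoffs (5, 9).
Under simultaneous play:
Nexon's best replies: Std1→Beta; Std2→Alpha; Std3→Beta; Std4→Beta; Std5→Beta.
Orbyt's best replies: Alpha→Std3; Beta→Std4.
The unique mutual best reply is (Beta, Std4), giving (5, 9).
Nexon earns 5 sequentially versus 5 at the Nash outcome: unchanged.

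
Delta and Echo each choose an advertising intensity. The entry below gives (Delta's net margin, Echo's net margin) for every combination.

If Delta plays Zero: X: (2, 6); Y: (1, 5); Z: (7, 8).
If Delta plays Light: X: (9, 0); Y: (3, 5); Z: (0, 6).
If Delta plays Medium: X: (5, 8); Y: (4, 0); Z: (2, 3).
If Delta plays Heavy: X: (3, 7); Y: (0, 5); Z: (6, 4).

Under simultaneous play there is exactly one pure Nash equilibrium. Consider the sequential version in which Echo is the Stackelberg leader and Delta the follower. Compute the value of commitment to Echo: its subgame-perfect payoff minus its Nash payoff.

Work backward from Delta's decision.
- X → Delta plays Light (best of 2, 9, 5, 3); Echo gets 0.
- Y → Delta plays Medium (best of 1, 3, 4, 0); Echo gets 0.
- Z → Delta plays Zero (best of 7, 0, 2, 6); Echo gets 8.
Maximizing over 0, 0, 8, Echo chooses Z. Subgame-perfect outcome: (Zero, Z) with payoffs (7, 8).
For the simultaneous game, intersect best replies.
Delta's best replies: X→Light; Y→Medium; Z→Zero.
Echo's best replies: Zero→Z; Light→Z; Medium→X; Heavy→X.
Only (Zero, Z) has each player best-responding; Nash payoffs (7, 8).
Echo's commitment gain: 8 − 8 = 0.

0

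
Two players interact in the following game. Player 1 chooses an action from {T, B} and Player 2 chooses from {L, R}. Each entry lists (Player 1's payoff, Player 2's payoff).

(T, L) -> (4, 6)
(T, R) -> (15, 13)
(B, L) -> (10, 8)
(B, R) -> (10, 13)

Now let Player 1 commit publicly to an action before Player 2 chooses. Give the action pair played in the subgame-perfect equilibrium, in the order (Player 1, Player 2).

Backward induction with Player 1 moving first.
- T → Player 2 plays R (best of 6, 13); Player 1 gets 15.
- B → Player 2 plays R (best of 8, 13); Player 1 gets 10.
Maximizing over 15, 10, Player 1 chooses T. Subgame-perfect outcome: (T, R) with payoffs (15, 13).

(T, R)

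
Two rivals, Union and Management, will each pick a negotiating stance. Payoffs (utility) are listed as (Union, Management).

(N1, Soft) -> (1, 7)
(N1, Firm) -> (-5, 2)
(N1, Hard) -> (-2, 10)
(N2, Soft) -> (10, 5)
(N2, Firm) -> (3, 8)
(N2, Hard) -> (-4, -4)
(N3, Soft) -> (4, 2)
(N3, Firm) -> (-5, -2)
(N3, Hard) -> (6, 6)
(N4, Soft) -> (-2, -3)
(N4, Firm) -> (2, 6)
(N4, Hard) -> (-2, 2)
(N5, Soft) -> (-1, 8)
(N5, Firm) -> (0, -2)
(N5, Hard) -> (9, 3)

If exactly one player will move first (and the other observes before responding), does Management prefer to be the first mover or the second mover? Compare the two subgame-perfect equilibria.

first

If Union leads: Management's best replies are N1→Hard, N2→Firm, N3→Hard, N4→Firm, N5→Soft; Union's induced payoffs -2, 3, 6, 2, -1; outcome (N3, Hard), payoffs (6, 6).
If Management leads: Union's best replies are Soft→N2, Firm→N2, Hard→N5; Management's induced payoffs 5, 8, 3; outcome (N2, Firm), payoffs (3, 8).
Management gets 8 moving first and 6 moving second, so Management prefers to move first.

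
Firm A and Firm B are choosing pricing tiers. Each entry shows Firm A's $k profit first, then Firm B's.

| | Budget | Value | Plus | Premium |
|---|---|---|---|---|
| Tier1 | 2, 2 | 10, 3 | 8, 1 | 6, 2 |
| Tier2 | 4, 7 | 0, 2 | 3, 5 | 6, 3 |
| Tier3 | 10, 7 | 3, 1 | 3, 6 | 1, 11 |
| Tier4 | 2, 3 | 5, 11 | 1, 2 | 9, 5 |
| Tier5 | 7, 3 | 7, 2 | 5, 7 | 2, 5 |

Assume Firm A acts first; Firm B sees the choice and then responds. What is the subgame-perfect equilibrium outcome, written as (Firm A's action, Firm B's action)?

(Tier1, Value)

Firm B best-responds to each possible Firm A move:
- Tier1 → Firm B plays Value (best of 2, 3, 1, 2); Firm A gets 10.
- Tier2 → Firm B plays Budget (best of 7, 2, 5, 3); Firm A gets 4.
- Tier3 → Firm B plays Premium (best of 7, 1, 6, 11); Firm A gets 1.
- Tier4 → Firm B plays Value (best of 3, 11, 2, 5); Firm A gets 5.
- Tier5 → Firm B plays Plus (best of 3, 2, 7, 5); Firm A gets 5.
Among 10, 4, 1, 5, 5, the best is 10 at Tier1. Subgame-perfect outcome: (Tier1, Value) with payoffs (10, 3).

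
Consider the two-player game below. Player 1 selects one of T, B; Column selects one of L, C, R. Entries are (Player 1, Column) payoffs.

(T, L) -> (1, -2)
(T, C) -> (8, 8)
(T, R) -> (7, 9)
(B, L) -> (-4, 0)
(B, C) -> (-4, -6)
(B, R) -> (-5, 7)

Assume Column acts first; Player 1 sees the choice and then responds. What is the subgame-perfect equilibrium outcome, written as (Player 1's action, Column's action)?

Backward induction with Column moving first.
- L → Player 1 plays T (best of 1, -4); Column gets -2.
- C → Player 1 plays T (best of 8, -4); Column gets 8.
- R → Player 1 plays T (best of 7, -5); Column gets 9.
Column's induced payoffs are -2, 8, 9, so Column commits to R. Subgame-perfect outcome: (T, R) with payoffs (7, 9).

(T, R)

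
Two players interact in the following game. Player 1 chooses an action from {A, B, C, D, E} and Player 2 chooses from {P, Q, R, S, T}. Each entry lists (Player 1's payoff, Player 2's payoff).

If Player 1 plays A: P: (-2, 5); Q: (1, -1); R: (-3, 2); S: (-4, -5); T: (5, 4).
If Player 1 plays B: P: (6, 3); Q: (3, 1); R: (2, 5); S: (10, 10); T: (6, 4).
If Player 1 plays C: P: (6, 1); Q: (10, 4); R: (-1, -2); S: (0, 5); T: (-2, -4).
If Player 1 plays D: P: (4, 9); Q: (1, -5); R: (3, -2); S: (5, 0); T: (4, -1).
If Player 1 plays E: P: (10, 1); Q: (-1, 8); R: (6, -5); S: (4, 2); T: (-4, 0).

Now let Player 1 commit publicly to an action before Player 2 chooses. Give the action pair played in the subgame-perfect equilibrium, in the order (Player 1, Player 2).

(B, S)

Player 2 best-responds to each possible Player 1 move:
- A: BR = P, leader payoff -2.
- B: BR = S, leader payoff 10.
- C: BR = S, leader payoff 0.
- D: BR = P, leader payoff 4.
- E: BR = Q, leader payoff -1.
Maximizing over -2, 10, 0, 4, -1, Player 1 chooses B. Subgame-perfect outcome: (B, S) with payoffs (10, 10).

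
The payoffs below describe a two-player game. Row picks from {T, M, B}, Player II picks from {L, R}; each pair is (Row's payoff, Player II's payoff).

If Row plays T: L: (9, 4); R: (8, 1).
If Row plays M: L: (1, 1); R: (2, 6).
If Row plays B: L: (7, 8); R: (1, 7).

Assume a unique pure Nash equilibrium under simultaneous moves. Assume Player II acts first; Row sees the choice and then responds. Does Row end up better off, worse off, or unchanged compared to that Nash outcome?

Row best-responds to each possible Player II move:
- L → Row plays T (best of 9, 1, 7); Player II gets 4.
- R → Row plays T (best of 8, 2, 1); Player II gets 1.
Among 4, 1, the best is 4 at L. Subgame-perfect outcome: (T, L) with payoffs (9, 4).
Now find the simultaneous Nash equilibrium.
Row's best replies: L→T; R→T.
Player II's best replies: T→L; M→R; B→L.
The unique mutual best reply is (T, L), giving (9, 4).
Row earns 9 sequentially versus 9 at the Nash outcome: unchanged.

unchanged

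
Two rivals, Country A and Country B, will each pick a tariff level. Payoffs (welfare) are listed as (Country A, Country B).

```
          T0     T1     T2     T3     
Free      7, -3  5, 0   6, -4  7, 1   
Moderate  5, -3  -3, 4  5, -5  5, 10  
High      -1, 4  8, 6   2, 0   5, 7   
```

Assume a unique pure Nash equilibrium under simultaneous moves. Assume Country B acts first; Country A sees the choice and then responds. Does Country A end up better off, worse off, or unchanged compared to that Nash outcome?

Solve by backward induction (Country B leads).
- T0: BR = Free, leader payoff -3.
- T1: BR = High, leader payoff 6.
- T2: BR = Free, leader payoff -4.
- T3: BR = Free, leader payoff 1.
Maximizing over -3, 6, -4, 1, Country B chooses T1. Subgame-perfect outcome: (High, T1) with payoffs (8, 6).
Under simultaneous play:
Country A's best replies: T0→Free; T1→High; T2→Free; T3→Free.
Country B's best replies: Free→T3; Moderate→T3; High→T3.
Only (Free, T3) has each player best-responding; Nash payoffs (7, 1).
Country A earns 8 sequentially versus 7 at the Nash outcome: better off.

better off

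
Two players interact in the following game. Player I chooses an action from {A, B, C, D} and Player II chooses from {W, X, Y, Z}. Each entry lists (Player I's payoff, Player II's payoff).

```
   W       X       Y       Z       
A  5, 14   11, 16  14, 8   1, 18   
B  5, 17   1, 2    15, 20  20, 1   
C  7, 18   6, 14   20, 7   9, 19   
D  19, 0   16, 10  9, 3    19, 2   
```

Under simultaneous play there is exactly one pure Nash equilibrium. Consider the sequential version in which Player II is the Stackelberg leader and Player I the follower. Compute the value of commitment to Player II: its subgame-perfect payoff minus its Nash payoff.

0

Backward induction with Player II moving first.
- W: BR = D, leader payoff 0.
- X: BR = D, leader payoff 10.
- Y: BR = C, leader payoff 7.
- Z: BR = B, leader payoff 1.
Maximizing over 0, 10, 7, 1, Player II chooses X. Subgame-perfect outcome: (D, X) with payoffs (16, 10).
Under simultaneous play:
Player I's best replies: W→D; X→D; Y→C; Z→B.
Player II's best replies: A→Z; B→Y; C→Z; D→X.
The unique mutual best reply is (D, X), giving (16, 10).
Player II's commitment gain: 10 − 10 = 0.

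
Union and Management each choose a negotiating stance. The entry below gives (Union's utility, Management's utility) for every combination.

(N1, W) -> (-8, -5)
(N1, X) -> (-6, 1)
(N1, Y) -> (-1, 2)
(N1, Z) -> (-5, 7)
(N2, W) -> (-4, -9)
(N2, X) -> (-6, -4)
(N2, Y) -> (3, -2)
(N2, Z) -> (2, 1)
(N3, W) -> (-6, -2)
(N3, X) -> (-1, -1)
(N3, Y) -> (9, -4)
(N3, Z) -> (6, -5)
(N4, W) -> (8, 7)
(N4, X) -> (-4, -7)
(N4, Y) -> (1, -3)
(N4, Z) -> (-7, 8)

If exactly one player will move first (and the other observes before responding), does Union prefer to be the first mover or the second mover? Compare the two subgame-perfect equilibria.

If Union leads: Management's best replies are N1→Z, N2→Z, N3→X, N4→Z; Union's induced payoffs -5, 2, -1, -7; outcome (N2, Z), payoffs (2, 1).
If Management leads: Union's best replies are W→N4, X→N3, Y→N3, Z→N3; Management's induced payoffs 7, -1, -4, -5; outcome (N4, W), payoffs (8, 7).
Union gets 2 moving first and 8 moving second, so Union prefers to move second.

second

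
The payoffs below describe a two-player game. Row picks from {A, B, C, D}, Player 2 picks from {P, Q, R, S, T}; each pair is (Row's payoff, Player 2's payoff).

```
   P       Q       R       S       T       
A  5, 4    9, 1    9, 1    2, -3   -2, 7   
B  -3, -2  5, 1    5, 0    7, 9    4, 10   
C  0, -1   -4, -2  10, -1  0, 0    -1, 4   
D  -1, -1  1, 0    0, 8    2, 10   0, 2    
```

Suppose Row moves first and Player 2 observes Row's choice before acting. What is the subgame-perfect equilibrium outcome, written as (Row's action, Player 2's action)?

Work backward from Player 2's decision.
- A → Player 2 plays T (best of 4, 1, 1, -3, 7); Row gets -2.
- B → Player 2 plays T (best of -2, 1, 0, 9, 10); Row gets 4.
- C → Player 2 plays T (best of -1, -2, -1, 0, 4); Row gets -1.
- D → Player 2 plays S (best of -1, 0, 8, 10, 2); Row gets 2.
Among -2, 4, -1, 2, the best is 4 at B. Subgame-perfect outcome: (B, T) with payoffs (4, 10).

(B, T)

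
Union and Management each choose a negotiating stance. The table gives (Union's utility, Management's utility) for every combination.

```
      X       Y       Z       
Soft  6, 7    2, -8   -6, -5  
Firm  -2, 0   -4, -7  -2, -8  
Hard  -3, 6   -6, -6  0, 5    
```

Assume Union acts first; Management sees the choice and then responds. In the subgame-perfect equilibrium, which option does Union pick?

Work backward from Management's decision.
- Soft: Management compares 7, -8, -5 and picks X; Union would get 6.
- Firm: Management compares 0, -7, -8 and picks X; Union would get -2.
- Hard: Management compares 6, -6, 5 and picks X; Union would get -3.
Maximizing over 6, -2, -3, Union chooses Soft. Subgame-perfect outcome: (Soft, X) with payoffs (6, 7).

Soft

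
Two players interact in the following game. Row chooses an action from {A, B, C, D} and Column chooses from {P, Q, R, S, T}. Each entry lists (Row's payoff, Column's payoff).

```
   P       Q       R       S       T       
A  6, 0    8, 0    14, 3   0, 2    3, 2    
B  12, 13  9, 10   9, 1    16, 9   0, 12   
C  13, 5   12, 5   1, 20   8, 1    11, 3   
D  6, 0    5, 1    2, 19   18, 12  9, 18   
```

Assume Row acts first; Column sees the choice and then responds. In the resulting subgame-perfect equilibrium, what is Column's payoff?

3

Backward induction with Row moving first.
- A: Column compares 0, 0, 3, 2, 2 and picks R; Row would get 14.
- B: Column compares 13, 10, 1, 9, 12 and picks P; Row would get 12.
- C: Column compares 5, 5, 20, 1, 3 and picks R; Row would get 1.
- D: Column compares 0, 1, 19, 12, 18 and picks R; Row would get 2.
Among 14, 12, 1, 2, the best is 14 at A. Subgame-perfect outcome: (A, R) with payoffs (14, 3).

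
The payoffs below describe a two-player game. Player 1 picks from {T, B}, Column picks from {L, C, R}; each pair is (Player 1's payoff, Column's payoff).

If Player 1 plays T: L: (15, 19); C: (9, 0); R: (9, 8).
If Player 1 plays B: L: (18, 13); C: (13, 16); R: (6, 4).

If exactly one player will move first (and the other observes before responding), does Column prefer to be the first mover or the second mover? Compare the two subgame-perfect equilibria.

second

If Player 1 leads: Column's best replies are T→L, B→C; Player 1's induced payoffs 15, 13; outcome (T, L), payoffs (15, 19).
If Column leads: Player 1's best replies are L→B, C→B, R→T; Column's induced payoffs 13, 16, 8; outcome (B, C), payoffs (13, 16).
Column gets 16 moving first and 19 moving second, so Column prefers to move second.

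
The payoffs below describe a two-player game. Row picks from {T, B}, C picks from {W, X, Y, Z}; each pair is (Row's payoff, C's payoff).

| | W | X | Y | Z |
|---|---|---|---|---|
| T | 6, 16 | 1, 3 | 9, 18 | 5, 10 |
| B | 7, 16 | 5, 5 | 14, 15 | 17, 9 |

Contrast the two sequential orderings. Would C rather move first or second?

second

If Row leads: C's best replies are T→Y, B→W; Row's induced payoffs 9, 7; outcome (T, Y), payoffs (9, 18).
If C leads: Row's best replies are W→B, X→B, Y→B, Z→B; C's induced payoffs 16, 5, 15, 9; outcome (B, W), payoffs (7, 16).
C gets 16 moving first and 18 moving second, so C prefers to move second.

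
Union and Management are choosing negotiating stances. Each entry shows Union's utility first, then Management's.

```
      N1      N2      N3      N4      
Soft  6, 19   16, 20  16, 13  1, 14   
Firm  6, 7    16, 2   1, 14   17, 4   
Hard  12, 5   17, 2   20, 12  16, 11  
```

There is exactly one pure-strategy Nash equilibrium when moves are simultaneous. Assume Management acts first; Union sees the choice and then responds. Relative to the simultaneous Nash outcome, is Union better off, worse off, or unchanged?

Backward induction with Management moving first.
- N1: Union compares 6, 6, 12 and picks Hard; Management would get 5.
- N2: Union compares 16, 16, 17 and picks Hard; Management would get 2.
- N3: Union compares 16, 1, 20 and picks Hard; Management would get 12.
- N4: Union compares 1, 17, 16 and picks Firm; Management would get 4.
Among 5, 2, 12, 4, the best is 12 at N3. Subgame-perfect outcome: (Hard, N3) with payoffs (20, 12).
Now find the simultaneous Nash equilibrium.
Union's best replies: N1→Hard; N2→Hard; N3→Hard; N4→Firm.
Management's best replies: Soft→N2; Firm→N3; Hard→N3.
The unique mutual best reply is (Hard, N3), giving (20, 12).
Union earns 20 sequentially versus 20 at the Nash outcome: unchanged.

unchanged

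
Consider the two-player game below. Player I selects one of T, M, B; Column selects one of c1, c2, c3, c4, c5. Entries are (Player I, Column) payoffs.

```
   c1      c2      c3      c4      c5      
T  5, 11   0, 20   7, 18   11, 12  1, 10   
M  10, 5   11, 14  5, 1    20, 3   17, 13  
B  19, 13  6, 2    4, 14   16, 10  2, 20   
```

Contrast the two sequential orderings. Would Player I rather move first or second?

first

If Player I leads: Column's best replies are T→c2, M→c2, B→c5; Player I's induced payoffs 0, 11, 2; outcome (M, c2), payoffs (11, 14).
If Column leads: Player I's best replies are c1→B, c2→M, c3→T, c4→M, c5→M; Column's induced payoffs 13, 14, 18, 3, 13; outcome (T, c3), payoffs (7, 18).
Player I gets 11 moving first and 7 moving second, so Player I prefers to move first.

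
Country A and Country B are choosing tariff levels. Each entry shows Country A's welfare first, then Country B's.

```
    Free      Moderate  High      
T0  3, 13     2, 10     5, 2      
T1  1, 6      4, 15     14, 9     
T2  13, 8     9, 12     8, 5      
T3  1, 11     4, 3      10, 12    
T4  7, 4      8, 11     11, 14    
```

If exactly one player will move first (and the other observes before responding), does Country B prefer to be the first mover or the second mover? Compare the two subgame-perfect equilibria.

If Country A leads: Country B's best replies are T0→Free, T1→Moderate, T2→Moderate, T3→High, T4→High; Country A's induced payoffs 3, 4, 9, 10, 11; outcome (T4, High), payoffs (11, 14).
If Country B leads: Country A's best replies are Free→T2, Moderate→T2, High→T1; Country B's induced payoffs 8, 12, 9; outcome (T2, Moderate), payoffs (9, 12).
Country B gets 12 moving first and 14 moving second, so Country B prefers to move second.

second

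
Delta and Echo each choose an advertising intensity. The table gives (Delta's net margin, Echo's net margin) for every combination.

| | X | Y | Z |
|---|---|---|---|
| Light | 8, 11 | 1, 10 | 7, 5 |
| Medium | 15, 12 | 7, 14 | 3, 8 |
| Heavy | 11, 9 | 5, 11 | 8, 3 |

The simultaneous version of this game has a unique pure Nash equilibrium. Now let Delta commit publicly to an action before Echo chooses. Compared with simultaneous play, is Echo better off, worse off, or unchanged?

worse off

Work backward from Echo's decision.
- Light → Echo plays X (best of 11, 10, 5); Delta gets 8.
- Medium → Echo plays Y (best of 12, 14, 8); Delta gets 7.
- Heavy → Echo plays Y (best of 9, 11, 3); Delta gets 5.
Maximizing over 8, 7, 5, Delta chooses Light. Subgame-perfect outcome: (Light, X) with payoffs (8, 11).
Under simultaneous play:
Delta's best replies: X→Medium; Y→Medium; Z→Heavy.
Echo's best replies: Light→X; Medium→Y; Heavy→Y.
Only (Medium, Y) has each player best-responding; Nash payoffs (7, 14).
Echo earns 11 sequentially versus 14 at the Nash outcome: worse off.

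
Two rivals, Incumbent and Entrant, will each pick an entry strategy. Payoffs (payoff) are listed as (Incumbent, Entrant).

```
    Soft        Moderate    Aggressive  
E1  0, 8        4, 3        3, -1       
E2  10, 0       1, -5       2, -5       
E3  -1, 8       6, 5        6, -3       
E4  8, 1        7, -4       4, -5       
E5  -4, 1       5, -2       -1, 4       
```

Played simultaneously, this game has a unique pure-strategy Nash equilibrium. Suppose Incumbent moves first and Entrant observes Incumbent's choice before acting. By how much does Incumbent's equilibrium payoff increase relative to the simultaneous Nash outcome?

Backward induction with Incumbent moving first.
- E1 → Entrant plays Soft (best of 8, 3, -1); Incumbent gets 0.
- E2 → Entrant plays Soft (best of 0, -5, -5); Incumbent gets 10.
- E3 → Entrant plays Soft (best of 8, 5, -3); Incumbent gets -1.
- E4 → Entrant plays Soft (best of 1, -4, -5); Incumbent gets 8.
- E5 → Entrant plays Aggressive (best of 1, -2, 4); Incumbent gets -1.
Incumbent's induced payoffs are 0, 10, -1, 8, -1, so Incumbent commits to E2. Subgame-perfect outcome: (E2, Soft) with payoffs (10, 0).
Now find the simultaneous Nash equilibrium.
Incumbent's best replies: Soft→E2; Moderate→E4; Aggressive→E3.
Entrant's best replies: E1→Soft; E2→Soft; E3→Soft; E4→Soft; E5→Aggressive.
Only (E2, Soft) has each player best-responding; Nash payoffs (10, 0).
Incumbent's commitment gain: 10 − 10 = 0.

0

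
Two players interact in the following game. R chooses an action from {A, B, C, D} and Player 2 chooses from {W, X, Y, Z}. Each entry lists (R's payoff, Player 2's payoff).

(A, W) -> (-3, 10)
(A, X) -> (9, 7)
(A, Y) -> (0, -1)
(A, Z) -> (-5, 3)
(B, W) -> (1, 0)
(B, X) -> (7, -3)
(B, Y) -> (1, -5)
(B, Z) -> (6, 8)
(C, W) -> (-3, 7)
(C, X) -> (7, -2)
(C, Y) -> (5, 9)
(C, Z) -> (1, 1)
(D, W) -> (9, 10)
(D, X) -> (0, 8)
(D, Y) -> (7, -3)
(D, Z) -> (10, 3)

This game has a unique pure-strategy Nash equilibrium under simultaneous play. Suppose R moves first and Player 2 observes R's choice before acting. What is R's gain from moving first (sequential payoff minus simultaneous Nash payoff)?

Work backward from Player 2's decision.
- A: BR = W, leader payoff -3.
- B: BR = Z, leader payoff 6.
- C: BR = Y, leader payoff 5.
- D: BR = W, leader payoff 9.
R's induced payoffs are -3, 6, 5, 9, so R commits to D. Subgame-perfect outcome: (D, W) with payoffs (9, 10).
Under simultaneous play:
R's best replies: W→D; X→A; Y→D; Z→D.
Player 2's best replies: A→W; B→Z; C→Y; D→W.
The unique mutual best reply is (D, W), giving (9, 10).
R's commitment gain: 9 − 9 = 0.

0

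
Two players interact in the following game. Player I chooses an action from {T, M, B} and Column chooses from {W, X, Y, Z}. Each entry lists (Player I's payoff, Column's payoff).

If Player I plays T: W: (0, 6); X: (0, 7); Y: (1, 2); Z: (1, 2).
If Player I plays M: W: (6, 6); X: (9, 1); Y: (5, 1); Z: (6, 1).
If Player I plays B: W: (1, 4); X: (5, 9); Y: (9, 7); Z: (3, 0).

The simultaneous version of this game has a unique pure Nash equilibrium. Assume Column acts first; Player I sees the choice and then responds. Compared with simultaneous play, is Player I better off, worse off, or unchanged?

better off

Work backward from Player I's decision.
- W: BR = M, leader payoff 6.
- X: BR = M, leader payoff 1.
- Y: BR = B, leader payoff 7.
- Z: BR = M, leader payoff 1.
Among 6, 1, 7, 1, the best is 7 at Y. Subgame-perfect outcome: (B, Y) with payoffs (9, 7).
Now find the simultaneous Nash equilibrium.
Player I's best replies: W→M; X→M; Y→B; Z→M.
Column's best replies: T→X; M→W; B→X.
Only (M, W) has each player best-responding; Nash payoffs (6, 6).
Player I earns 9 sequentially versus 6 at the Nash outcome: better off.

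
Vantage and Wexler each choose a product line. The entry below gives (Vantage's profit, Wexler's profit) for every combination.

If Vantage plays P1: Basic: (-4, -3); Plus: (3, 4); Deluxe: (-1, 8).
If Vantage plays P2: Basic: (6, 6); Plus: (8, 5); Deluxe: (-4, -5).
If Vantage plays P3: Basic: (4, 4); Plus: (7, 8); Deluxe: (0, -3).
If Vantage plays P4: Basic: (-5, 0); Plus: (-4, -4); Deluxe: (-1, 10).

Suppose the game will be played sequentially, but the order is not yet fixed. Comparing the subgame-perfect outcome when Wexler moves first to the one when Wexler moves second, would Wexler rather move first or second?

If Vantage leads: Wexler's best replies are P1→Deluxe, P2→Basic, P3→Plus, P4→Deluxe; Vantage's induced payoffs -1, 6, 7, -1; outcome (P3, Plus), payoffs (7, 8).
If Wexler leads: Vantage's best replies are Basic→P2, Plus→P2, Deluxe→P3; Wexler's induced payoffs 6, 5, -3; outcome (P2, Basic), payoffs (6, 6).
Wexler gets 6 moving first and 8 moving second, so Wexler prefers to move second.

second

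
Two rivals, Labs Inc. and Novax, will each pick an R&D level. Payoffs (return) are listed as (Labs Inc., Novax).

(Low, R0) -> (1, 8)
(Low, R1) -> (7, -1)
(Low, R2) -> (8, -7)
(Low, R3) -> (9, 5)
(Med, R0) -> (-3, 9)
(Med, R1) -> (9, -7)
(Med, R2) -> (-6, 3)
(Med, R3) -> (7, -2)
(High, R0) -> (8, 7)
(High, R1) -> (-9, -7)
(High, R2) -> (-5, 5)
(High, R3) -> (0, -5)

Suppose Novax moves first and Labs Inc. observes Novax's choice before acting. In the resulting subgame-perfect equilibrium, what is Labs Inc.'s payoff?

Backward induction with Novax moving first.
- R0: BR = High, leader payoff 7.
- R1: BR = Med, leader payoff -7.
- R2: BR = Low, leader payoff -7.
- R3: BR = Low, leader payoff 5.
Novax's induced payoffs are 7, -7, -7, 5, so Novax commits to R0. Subgame-perfect outcome: (High, R0) with payoffs (8, 7).

8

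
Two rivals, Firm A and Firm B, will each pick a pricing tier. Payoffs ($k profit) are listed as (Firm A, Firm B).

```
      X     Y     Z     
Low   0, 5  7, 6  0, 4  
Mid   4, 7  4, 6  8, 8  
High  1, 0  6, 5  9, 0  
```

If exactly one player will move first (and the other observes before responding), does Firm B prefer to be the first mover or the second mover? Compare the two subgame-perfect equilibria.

If Firm A leads: Firm B's best replies are Low→Y, Mid→Z, High→Y; Firm A's induced payoffs 7, 8, 6; outcome (Mid, Z), payoffs (8, 8).
If Firm B leads: Firm A's best replies are X→Mid, Y→Low, Z→High; Firm B's induced payoffs 7, 6, 0; outcome (Mid, X), payoffs (4, 7).
Firm B gets 7 moving first and 8 moving second, so Firm B prefers to move second.

second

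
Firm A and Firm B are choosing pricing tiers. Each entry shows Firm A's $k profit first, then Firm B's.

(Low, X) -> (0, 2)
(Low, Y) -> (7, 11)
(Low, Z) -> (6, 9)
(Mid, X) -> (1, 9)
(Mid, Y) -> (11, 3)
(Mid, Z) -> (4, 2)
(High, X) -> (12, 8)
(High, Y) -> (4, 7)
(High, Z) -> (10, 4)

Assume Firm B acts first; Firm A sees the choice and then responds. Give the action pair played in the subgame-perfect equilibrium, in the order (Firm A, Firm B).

Solve by backward induction (Firm B leads).
- X: BR = High, leader payoff 8.
- Y: BR = Mid, leader payoff 3.
- Z: BR = High, leader payoff 4.
Maximizing over 8, 3, 4, Firm B chooses X. Subgame-perfect outcome: (High, X) with payoffs (12, 8).

(High, X)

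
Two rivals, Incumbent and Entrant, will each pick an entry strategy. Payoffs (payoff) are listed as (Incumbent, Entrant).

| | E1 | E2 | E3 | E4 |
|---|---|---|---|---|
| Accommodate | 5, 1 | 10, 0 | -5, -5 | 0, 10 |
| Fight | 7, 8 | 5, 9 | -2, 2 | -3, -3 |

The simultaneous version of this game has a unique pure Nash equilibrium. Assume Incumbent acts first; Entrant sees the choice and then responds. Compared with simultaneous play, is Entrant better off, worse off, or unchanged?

worse off

Backward induction with Incumbent moving first.
- Accommodate: BR = E4, leader payoff 0.
- Fight: BR = E2, leader payoff 5.
Maximizing over 0, 5, Incumbent chooses Fight. Subgame-perfect outcome: (Fight, E2) with payoffs (5, 9).
Now find the simultaneous Nash equilibrium.
Incumbent's best replies: E1→Fight; E2→Accommodate; E3→Fight; E4→Accommodate.
Entrant's best replies: Accommodate→E4; Fight→E2.
The unique mutual best reply is (Accommodate, E4), giving (0, 10).
Entrant earns 9 sequentially versus 10 at the Nash outcome: worse off.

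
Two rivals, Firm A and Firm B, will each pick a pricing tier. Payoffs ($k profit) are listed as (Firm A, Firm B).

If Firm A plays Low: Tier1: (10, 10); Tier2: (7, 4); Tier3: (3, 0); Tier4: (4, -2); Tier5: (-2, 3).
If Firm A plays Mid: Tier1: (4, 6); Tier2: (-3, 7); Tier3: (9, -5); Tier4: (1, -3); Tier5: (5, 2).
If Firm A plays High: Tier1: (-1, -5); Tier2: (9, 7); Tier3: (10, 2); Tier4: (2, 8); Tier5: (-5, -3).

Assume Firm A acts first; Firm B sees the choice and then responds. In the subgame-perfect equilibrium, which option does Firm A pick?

Low

Backward induction with Firm A moving first.
- Low: BR = Tier1, leader payoff 10.
- Mid: BR = Tier2, leader payoff -3.
- High: BR = Tier4, leader payoff 2.
Maximizing over 10, -3, 2, Firm A chooses Low. Subgame-perfect outcome: (Low, Tier1) with payoffs (10, 10).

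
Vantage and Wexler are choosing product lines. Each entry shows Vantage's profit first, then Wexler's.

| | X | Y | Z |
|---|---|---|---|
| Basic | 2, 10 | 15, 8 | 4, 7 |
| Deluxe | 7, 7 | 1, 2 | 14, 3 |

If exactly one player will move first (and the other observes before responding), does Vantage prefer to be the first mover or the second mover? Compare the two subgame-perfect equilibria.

second

If Vantage leads: Wexler's best replies are Basic→X, Deluxe→X; Vantage's induced payoffs 2, 7; outcome (Deluxe, X), payoffs (7, 7).
If Wexler leads: Vantage's best replies are X→Deluxe, Y→Basic, Z→Deluxe; Wexler's induced payoffs 7, 8, 3; outcome (Basic, Y), payoffs (15, 8).
Vantage gets 7 moving first and 15 moving second, so Vantage prefers to move second.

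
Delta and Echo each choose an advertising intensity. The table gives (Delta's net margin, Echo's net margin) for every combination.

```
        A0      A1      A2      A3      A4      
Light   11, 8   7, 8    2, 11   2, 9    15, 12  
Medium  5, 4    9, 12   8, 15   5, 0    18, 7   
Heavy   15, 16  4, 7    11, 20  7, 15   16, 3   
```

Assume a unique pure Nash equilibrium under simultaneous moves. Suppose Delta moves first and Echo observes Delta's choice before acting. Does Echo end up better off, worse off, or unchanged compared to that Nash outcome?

Echo best-responds to each possible Delta move:
- Light: BR = A4, leader payoff 15.
- Medium: BR = A2, leader payoff 8.
- Heavy: BR = A2, leader payoff 11.
Among 15, 8, 11, the best is 15 at Light. Subgame-perfect outcome: (Light, A4) with payoffs (15, 12).
Under simultaneous play:
Delta's best replies: A0→Heavy; A1→Medium; A2→Heavy; A3→Heavy; A4→Medium.
Echo's best replies: Light→A4; Medium→A2; Heavy→A2.
The unique mutual best reply is (Heavy, A2), giving (11, 20).
Echo earns 12 sequentially versus 20 at the Nash outcome: worse off.

worse off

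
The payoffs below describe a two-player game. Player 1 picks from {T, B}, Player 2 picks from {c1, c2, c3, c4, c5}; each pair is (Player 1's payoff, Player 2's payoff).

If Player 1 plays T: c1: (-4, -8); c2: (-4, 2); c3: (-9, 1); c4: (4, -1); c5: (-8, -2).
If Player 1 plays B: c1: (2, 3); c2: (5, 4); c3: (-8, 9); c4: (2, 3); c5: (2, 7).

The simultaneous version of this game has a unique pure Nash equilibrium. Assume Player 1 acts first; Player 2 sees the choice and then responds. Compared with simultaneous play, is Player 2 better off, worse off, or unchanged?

worse off

Player 2 best-responds to each possible Player 1 move:
- T: BR = c2, leader payoff -4.
- B: BR = c3, leader payoff -8.
Among -4, -8, the best is -4 at T. Subgame-perfect outcome: (T, c2) with payoffs (-4, 2).
For the simultaneous game, intersect best replies.
Player 1's best replies: c1→B; c2→B; c3→B; c4→T; c5→B.
Player 2's best replies: T→c2; B→c3.
The unique mutual best reply is (B, c3), giving (-8, 9).
Player 2 earns 2 sequentially versus 9 at the Nash outcome: worse off.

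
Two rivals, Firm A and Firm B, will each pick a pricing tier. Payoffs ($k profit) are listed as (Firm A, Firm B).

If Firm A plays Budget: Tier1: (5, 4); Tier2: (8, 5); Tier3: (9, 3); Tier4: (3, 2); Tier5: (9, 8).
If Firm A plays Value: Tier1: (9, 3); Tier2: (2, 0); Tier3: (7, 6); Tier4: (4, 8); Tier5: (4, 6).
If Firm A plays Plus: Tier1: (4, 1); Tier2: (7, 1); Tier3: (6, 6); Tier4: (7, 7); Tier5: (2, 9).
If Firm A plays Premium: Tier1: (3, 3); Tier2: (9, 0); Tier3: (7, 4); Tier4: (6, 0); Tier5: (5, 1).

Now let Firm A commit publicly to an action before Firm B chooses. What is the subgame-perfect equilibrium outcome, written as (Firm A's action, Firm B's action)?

Backward induction with Firm A moving first.
- Budget → Firm B plays Tier5 (best of 4, 5, 3, 2, 8); Firm A gets 9.
- Value → Firm B plays Tier4 (best of 3, 0, 6, 8, 6); Firm A gets 4.
- Plus → Firm B plays Tier5 (best of 1, 1, 6, 7, 9); Firm A gets 2.
- Premium → Firm B plays Tier3 (best of 3, 0, 4, 0, 1); Firm A gets 7.
Among 9, 4, 2, 7, the best is 9 at Budget. Subgame-perfect outcome: (Budget, Tier5) with payoffs (9, 8).

(Budget, Tier5)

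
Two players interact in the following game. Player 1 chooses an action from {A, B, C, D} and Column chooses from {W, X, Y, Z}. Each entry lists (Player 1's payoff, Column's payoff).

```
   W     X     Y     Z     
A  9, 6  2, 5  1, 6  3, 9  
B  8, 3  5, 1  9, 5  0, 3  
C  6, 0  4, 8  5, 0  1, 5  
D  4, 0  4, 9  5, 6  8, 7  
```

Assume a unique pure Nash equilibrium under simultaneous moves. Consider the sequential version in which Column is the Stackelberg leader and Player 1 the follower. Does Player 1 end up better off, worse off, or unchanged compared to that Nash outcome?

Work backward from Player 1's decision.
- W → Player 1 plays A (best of 9, 8, 6, 4); Column gets 6.
- X → Player 1 plays B (best of 2, 5, 4, 4); Column gets 1.
- Y → Player 1 plays B (best of 1, 9, 5, 5); Column gets 5.
- Z → Player 1 plays D (best of 3, 0, 1, 8); Column gets 7.
Column's induced payoffs are 6, 1, 5, 7, so Column commits to Z. Subgame-perfect outcome: (D, Z) with payoffs (8, 7).
Under simultaneous play:
Player 1's best replies: W→A; X→B; Y→B; Z→D.
Column's best replies: A→Z; B→Y; C→X; D→X.
The unique mutual best reply is (B, Y), giving (9, 5).
Player 1 earns 8 sequentially versus 9 at the Nash outcome: worse off.

worse off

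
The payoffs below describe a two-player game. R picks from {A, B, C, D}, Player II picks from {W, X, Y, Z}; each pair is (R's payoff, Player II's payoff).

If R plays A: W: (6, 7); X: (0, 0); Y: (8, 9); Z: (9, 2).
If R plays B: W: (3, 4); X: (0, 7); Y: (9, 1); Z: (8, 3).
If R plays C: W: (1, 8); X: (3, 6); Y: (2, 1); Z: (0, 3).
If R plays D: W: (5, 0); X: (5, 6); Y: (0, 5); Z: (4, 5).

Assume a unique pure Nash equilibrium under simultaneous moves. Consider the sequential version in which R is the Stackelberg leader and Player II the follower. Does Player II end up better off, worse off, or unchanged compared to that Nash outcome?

better off

Player II best-responds to each possible R move:
- A → Player II plays Y (best of 7, 0, 9, 2); R gets 8.
- B → Player II plays X (best of 4, 7, 1, 3); R gets 0.
- C → Player II plays W (best of 8, 6, 1, 3); R gets 1.
- D → Player II plays X (best of 0, 6, 5, 5); R gets 5.
R's induced payoffs are 8, 0, 1, 5, so R commits to A. Subgame-perfect outcome: (A, Y) with payoffs (8, 9).
Now find the simultaneous Nash equilibrium.
R's best replies: W→A; X→D; Y→B; Z→A.
Player II's best replies: A→Y; B→X; C→W; D→X.
Only (D, X) has each player best-responding; Nash payoffs (5, 6).
Player II earns 9 sequentially versus 6 at the Nash outcome: better off.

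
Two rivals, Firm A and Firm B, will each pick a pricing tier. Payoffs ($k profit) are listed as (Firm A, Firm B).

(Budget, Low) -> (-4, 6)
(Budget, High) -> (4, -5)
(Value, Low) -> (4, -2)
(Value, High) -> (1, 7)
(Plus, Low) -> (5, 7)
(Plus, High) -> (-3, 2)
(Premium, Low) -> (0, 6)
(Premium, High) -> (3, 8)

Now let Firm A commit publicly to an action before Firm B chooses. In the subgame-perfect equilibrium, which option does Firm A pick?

Plus

Backward induction with Firm A moving first.
- Budget: Firm B compares 6, -5 and picks Low; Firm A would get -4.
- Value: Firm B compares -2, 7 and picks High; Firm A would get 1.
- Plus: Firm B compares 7, 2 and picks Low; Firm A would get 5.
- Premium: Firm B compares 6, 8 and picks High; Firm A would get 3.
Maximizing over -4, 1, 5, 3, Firm A chooses Plus. Subgame-perfect outcome: (Plus, Low) with payoffs (5, 7).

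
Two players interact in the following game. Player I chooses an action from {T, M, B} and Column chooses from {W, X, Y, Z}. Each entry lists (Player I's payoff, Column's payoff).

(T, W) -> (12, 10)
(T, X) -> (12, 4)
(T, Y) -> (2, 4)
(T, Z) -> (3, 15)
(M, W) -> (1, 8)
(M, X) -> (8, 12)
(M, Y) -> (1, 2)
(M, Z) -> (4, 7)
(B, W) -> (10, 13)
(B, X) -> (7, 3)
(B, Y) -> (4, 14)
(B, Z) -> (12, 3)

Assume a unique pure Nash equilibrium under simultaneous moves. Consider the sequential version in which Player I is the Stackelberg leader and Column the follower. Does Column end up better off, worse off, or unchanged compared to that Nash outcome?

Column best-responds to each possible Player I move:
- T: BR = Z, leader payoff 3.
- M: BR = X, leader payoff 8.
- B: BR = Y, leader payoff 4.
Among 3, 8, 4, the best is 8 at M. Subgame-perfect outcome: (M, X) with payoffs (8, 12).
Under simultaneous play:
Player I's best replies: W→T; X→T; Y→B; Z→B.
Column's best replies: T→Z; M→X; B→Y.
The unique mutual best reply is (B, Y), giving (4, 14).
Column earns 12 sequentially versus 14 at the Nash outcome: worse off.

worse off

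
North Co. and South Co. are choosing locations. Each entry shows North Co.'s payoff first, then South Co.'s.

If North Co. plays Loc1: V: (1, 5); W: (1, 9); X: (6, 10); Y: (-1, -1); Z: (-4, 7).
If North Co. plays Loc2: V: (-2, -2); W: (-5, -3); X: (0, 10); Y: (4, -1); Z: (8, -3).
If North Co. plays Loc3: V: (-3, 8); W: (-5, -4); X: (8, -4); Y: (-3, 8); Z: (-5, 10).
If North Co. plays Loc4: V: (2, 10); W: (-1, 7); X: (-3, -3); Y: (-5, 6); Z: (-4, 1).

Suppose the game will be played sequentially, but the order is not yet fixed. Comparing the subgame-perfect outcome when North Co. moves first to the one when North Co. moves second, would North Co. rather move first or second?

first

If North Co. leads: South Co.'s best replies are Loc1→X, Loc2→X, Loc3→Z, Loc4→V; North Co.'s induced payoffs 6, 0, -5, 2; outcome (Loc1, X), payoffs (6, 10).
If South Co. leads: North Co.'s best replies are V→Loc4, W→Loc1, X→Loc3, Y→Loc2, Z→Loc2; South Co.'s induced payoffs 10, 9, -4, -1, -3; outcome (Loc4, V), payoffs (2, 10).
North Co. gets 6 moving first and 2 moving second, so North Co. prefers to move first.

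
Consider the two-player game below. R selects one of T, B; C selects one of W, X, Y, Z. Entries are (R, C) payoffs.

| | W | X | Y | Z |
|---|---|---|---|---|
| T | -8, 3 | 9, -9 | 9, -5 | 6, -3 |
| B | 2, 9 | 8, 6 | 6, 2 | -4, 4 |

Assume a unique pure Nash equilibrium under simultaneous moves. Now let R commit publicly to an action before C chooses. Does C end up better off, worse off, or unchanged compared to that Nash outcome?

unchanged

Work backward from C's decision.
- T: C compares 3, -9, -5, -3 and picks W; R would get -8.
- B: C compares 9, 6, 2, 4 and picks W; R would get 2.
R's induced payoffs are -8, 2, so R commits to B. Subgame-perfect outcome: (B, W) with payoffs (2, 9).
Under simultaneous play:
R's best replies: W→B; X→T; Y→T; Z→T.
C's best replies: T→W; B→W.
The unique mutual best reply is (B, W), giving (2, 9).
C earns 9 sequentially versus 9 at the Nash outcome: unchanged.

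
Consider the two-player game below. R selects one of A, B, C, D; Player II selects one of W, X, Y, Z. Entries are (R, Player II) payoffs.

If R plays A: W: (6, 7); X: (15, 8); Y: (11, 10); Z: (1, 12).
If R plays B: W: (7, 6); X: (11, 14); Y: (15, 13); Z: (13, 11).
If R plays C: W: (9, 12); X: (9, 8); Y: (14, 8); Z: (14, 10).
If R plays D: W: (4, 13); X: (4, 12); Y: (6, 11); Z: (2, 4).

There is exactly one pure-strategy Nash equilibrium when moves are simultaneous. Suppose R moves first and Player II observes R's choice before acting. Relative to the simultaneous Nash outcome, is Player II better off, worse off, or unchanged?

better off

Work backward from Player II's decision.
- A: Player II compares 7, 8, 10, 12 and picks Z; R would get 1.
- B: Player II compares 6, 14, 13, 11 and picks X; R would get 11.
- C: Player II compares 12, 8, 8, 10 and picks W; R would get 9.
- D: Player II compares 13, 12, 11, 4 and picks W; R would get 4.
R's induced payoffs are 1, 11, 9, 4, so R commits to B. Subgame-perfect outcome: (B, X) with payoffs (11, 14).
Now find the simultaneous Nash equilibrium.
R's best replies: W→C; X→A; Y→B; Z→C.
Player II's best replies: A→Z; B→X; C→W; D→W.
Only (C, W) has each player best-responding; Nash payoffs (9, 12).
Player II earns 14 sequentially versus 12 at the Nash outcome: better off.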